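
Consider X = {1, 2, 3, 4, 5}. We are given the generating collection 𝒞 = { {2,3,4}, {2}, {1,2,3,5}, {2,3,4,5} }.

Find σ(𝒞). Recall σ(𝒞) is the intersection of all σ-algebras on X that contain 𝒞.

Take S₀ = 𝒞 ∪ {∅, X} = { {}, {2}, {2,3,4}, {1,2,3,5}, {2,3,4,5}, X }.
Pass 1 (4 new):
  {1}  = ᶜ of {2,3,4,5}
  {4}  = ᶜ of {1,2,3,5}
  {1,5}  = ᶜ of {2,3,4}
  {1,3,4,5}  = ᶜ of {2}
  — 10 sets.
Pass 2: +6 →
  {1,2}  = {2} ∪ {1}
  {1,4}  = {4} ∪ {1}
  {2,4}  = {2} ∪ {4}
  {1,2,5}  = {2} ∪ {1,5}
  {1,4,5}  = {1,5} ∪ {4}
  {1,2,3,4}  = {2,3,4} ∪ {1}
  — 16 sets.
Pass 3: 8 new —
  {5}  = ᶜ of {1,2,3,4}
  {2,3}  = ᶜ of {1,4,5}
  {3,4}  = ᶜ of {1,2,5}
  {1,2,4}  = {1,4} ∪ {1,2}
  {1,3,5}  = ᶜ of {2,4}
  {2,3,5}  = ᶜ of {1,4}
  {3,4,5}  = ᶜ of {1,2}
  {1,2,4,5}  = {1,4,5} ∪ {1,2,5}
  — 24 sets.
Pass 4. New:
  {3}  = ᶜ of {1,2,4,5}
  {2,5}  = {2} ∪ {5}
  {3,5}  = ᶜ of {1,2,4}
  {4,5}  = {5} ∪ {4}
  {1,2,3}  = {1,2} ∪ {2,3}
  {1,3,4}  = {3,4} ∪ {1,4}
  {2,4,5}  = {5} ∪ {2,4}
  — 31 sets.
Pass 5 (1 new):
  {1,3}  = ᶜ of {2,4,5}
  — 32 sets.
Pass 6: closed — nothing new.

Therefore σ(𝒞) = { {}, {1}, {2}, {3}, {4}, {5}, {1,2}, {1,3}, {1,4}, {1,5}, {2,3}, {2,4}, {2,5}, {3,4}, {3,5}, {4,5}, {1,2,3}, {1,2,4}, {1,2,5}, {1,3,4}, {1,3,5}, {1,4,5}, {2,3,4}, {2,3,5}, {2,4,5}, {3,4,5}, {1,2,3,4}, {1,2,3,5}, {1,2,4,5}, {1,3,4,5}, {2,3,4,5}, X } (|σ(𝒞)| = 32).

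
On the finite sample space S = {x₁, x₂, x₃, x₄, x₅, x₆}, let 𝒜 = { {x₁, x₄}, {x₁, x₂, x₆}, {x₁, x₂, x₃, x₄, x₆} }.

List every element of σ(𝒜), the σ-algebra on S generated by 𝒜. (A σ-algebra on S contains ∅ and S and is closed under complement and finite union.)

σ(𝒜) (32 sets): { {}, {x₁}, {x₃}, {x₄}, {x₅}, {x₁, x₃}, {x₁, x₄}, {x₁, x₅}, {x₂, x₆}, {x₃, x₄}, {x₃, x₅}, {x₄, x₅}, {x₁, x₂, x₆}, {x₁, x₃, x₄}, {x₁, x₃, x₅}, {x₁, x₄, x₅}, {x₂, x₃, x₆}, {x₂, x₄, x₆}, {x₂, x₅, x₆}, {x₃, x₄, x₅}, {x₁, x₂, x₃, x₆}, {x₁, x₂, x₄, x₆}, {x₁, x₂, x₅, x₆}, {x₁, x₃, x₄, x₅}, {x₂, x₃, x₄, x₆}, {x₂, x₃, x₅, x₆}, {x₂, x₄, x₅, x₆}, {x₁, x₂, x₃, x₄, x₆}, {x₁, x₂, x₃, x₅, x₆}, {x₁, x₂, x₄, x₅, x₆}, {x₂, x₃, x₄, x₅, x₆}, S }

Working:
Take S₀ = 𝒜 ∪ {∅, S} = { {}, {x₁, x₄}, {x₁, x₂, x₆}, {x₁, x₂, x₃, x₄, x₆}, S }.
Round 1: 4 new —
  {x₅}  = complement {x₁, x₂, x₃, x₄, x₆}
  {x₃, x₄, x₅}  = complement {x₁, x₂, x₆}
  {x₁, x₂, x₄, x₆}  = {x₁, x₄} ∪ {x₁, x₂, x₆}
  {x₂, x₃, x₅, x₆}  = complement {x₁, x₄}
  [9 total]
Round 2 adds 7:
  {x₃, x₅}  = complement {x₁, x₂, x₄, x₆}
  {x₁, x₄, x₅}  = {x₅} ∪ {x₁, x₄}
  {x₁, x₂, x₅, x₆}  = {x₅} ∪ {x₁, x₂, x₆}
  {x₁, x₃, x₄, x₅}  = {x₃, x₄, x₅} ∪ {x₁, x₄}
  {x₁, x₂, x₃, x₅, x₆}  = {x₁, x₂, x₆} ∪ {x₂, x₃, x₅, x₆}
  {x₁, x₂, x₄, x₅, x₆}  = {x₁, x₂, x₄, x₆} ∪ {x₅}
  {x₂, x₃, x₄, x₅, x₆}  = {x₃, x₄, x₅} ∪ {x₂, x₃, x₅, x₆}
  [16 total]
Round 3: 6 new —
  {x₁}  = complement {x₂, x₃, x₄, x₅, x₆}
  {x₃}  = complement {x₁, x₂, x₄, x₅, x₆}
  {x₄}  = complement {x₁, x₂, x₃, x₅, x₆}
  {x₂, x₆}  = complement {x₁, x₃, x₄, x₅}
  {x₃, x₄}  = complement {x₁, x₂, x₅, x₆}
  {x₂, x₃, x₆}  = complement {x₁, x₄, x₅}
  [22 total]
Round 4 adds 9:
  {x₁, x₃}  = {x₁} ∪ {x₃}
  {x₁, x₅}  = {x₁} ∪ {x₅}
  {x₄, x₅}  = {x₅} ∪ {x₄}
  {x₁, x₃, x₄}  = {x₃, x₄} ∪ {x₁}
  {x₁, x₃, x₅}  = {x₁} ∪ {x₃, x₅}
  {x₂, x₄, x₆}  = {x₂, x₆} ∪ {x₄}
  {x₂, x₅, x₆}  = {x₂, x₆} ∪ {x₅}
  {x₁, x₂, x₃, x₆}  = {x₁} ∪ {x₂, x₃, x₆}
  {x₂, x₃, x₄, x₆}  = {x₃, x₄} ∪ {x₂, x₃, x₆}
  [31 total]
Round 5. New:
  {x₂, x₄, x₅, x₆}  = complement {x₁, x₃}
  [32 total]
Round 6 adds nothing — fixpoint reached.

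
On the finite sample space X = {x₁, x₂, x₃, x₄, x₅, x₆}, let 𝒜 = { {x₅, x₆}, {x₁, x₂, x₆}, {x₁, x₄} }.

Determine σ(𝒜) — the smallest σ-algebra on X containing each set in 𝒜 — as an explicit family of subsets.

Start: 𝒜 ∪ {∅, X} = { {}, {x₁, x₄}, {x₅, x₆}, {x₁, x₂, x₆}, X }.
Step 1 adds 6:
  {x₃, x₄, x₅}  = X∖{x₁, x₂, x₆}
  {x₁, x₂, x₃, x₄}  = X∖{x₅, x₆}
  {x₁, x₂, x₄, x₆}  = {x₁, x₄} ∪ {x₁, x₂, x₆}
  {x₁, x₂, x₅, x₆}  = {x₅, x₆} ∪ {x₁, x₂, x₆}
  {x₁, x₄, x₅, x₆}  = {x₁, x₄} ∪ {x₅, x₆}
  {x₂, x₃, x₅, x₆}  = X∖{x₁, x₄}
  (now 11)
Step 2 adds 11:
  {x₂, x₃}  = X∖{x₁, x₄, x₅, x₆}
  {x₃, x₄}  = X∖{x₁, x₂, x₅, x₆}
  {x₃, x₅}  = X∖{x₁, x₂, x₄, x₆}
  {x₁, x₃, x₄, x₅}  = {x₃, x₄, x₅} ∪ {x₁, x₄}
  {x₃, x₄, x₅, x₆}  = {x₃, x₄, x₅} ∪ {x₅, x₆}
  {x₁, x₂, x₃, x₄, x₅}  = {x₃, x₄, x₅} ∪ {x₁, x₂, x₃, x₄}
  {x₁, x₂, x₃, x₄, x₆}  = {x₁, x₂, x₄, x₆} ∪ {x₁, x₂, x₃, x₄}
  {x₁, x₂, x₃, x₅, x₆}  = {x₁, x₂, x₆} ∪ {x₂, x₃, x₅, x₆}
  {x₁, x₂, x₄, x₅, x₆}  = {x₁, x₂, x₄, x₆} ∪ {x₅, x₆}
  {x₁, x₃, x₄, x₅, x₆}  = {x₃, x₄, x₅} ∪ {x₁, x₄, x₅, x₆}
  {x₂, x₃, x₄, x₅, x₆}  = {x₃, x₄, x₅} ∪ {x₂, x₃, x₅, x₆}
  (now 22)
Step 3 (14 new):
  {x₁}  = X∖{x₂, x₃, x₄, x₅, x₆}
  {x₂}  = X∖{x₁, x₃, x₄, x₅, x₆}
  {x₃}  = X∖{x₁, x₂, x₄, x₅, x₆}
  {x₄}  = X∖{x₁, x₂, x₃, x₅, x₆}
  {x₅}  = X∖{x₁, x₂, x₃, x₄, x₆}
  {x₆}  = X∖{x₁, x₂, x₃, x₄, x₅}
  {x₁, x₂}  = X∖{x₃, x₄, x₅, x₆}
  {x₂, x₆}  = X∖{x₁, x₃, x₄, x₅}
  {x₁, x₃, x₄}  = {x₃, x₄} ∪ {x₁, x₄}
  {x₂, x₃, x₄}  = {x₃, x₄} ∪ {x₂, x₃}
  {x₂, x₃, x₅}  = {x₃, x₅} ∪ {x₂, x₃}
  {x₃, x₅, x₆}  = {x₅, x₆} ∪ {x₃, x₅}
  {x₁, x₂, x₃, x₆}  = {x₂, x₃} ∪ {x₁, x₂, x₆}
  {x₂, x₃, x₄, x₅}  = {x₃, x₄, x₅} ∪ {x₂, x₃}
  (now 36)
Step 4 (24 new):
  {x₁, x₃}  = {x₁} ∪ {x₃}
  {x₁, x₅}  = {x₁} ∪ {x₅}
  {x₁, x₆}  = X∖{x₂, x₃, x₄, x₅}
  {x₂, x₄}  = {x₂} ∪ {x₄}
  {x₂, x₅}  = {x₂} ∪ {x₅}
  {x₃, x₆}  = {x₆} ∪ {x₃}
  {x₄, x₅}  = X∖{x₁, x₂, x₃, x₆}
  {x₄, x₆}  = {x₆} ∪ {x₄}
  {x₁, x₂, x₃}  = {x₁, x₂} ∪ {x₃}
  {x₁, x₂, x₄}  = X∖{x₃, x₅, x₆}
  {x₁, x₂, x₅}  = {x₁, x₂} ∪ {x₅}
  {x₁, x₃, x₅}  = {x₁} ∪ {x₃, x₅}
  {x₁, x₄, x₅}  = {x₅} ∪ {x₁, x₄}
  {x₁, x₄, x₆}  = X∖{x₂, x₃, x₅}
  {x₁, x₅, x₆}  = X∖{x₂, x₃, x₄}
  {x₂, x₃, x₆}  = {x₂, x₆} ∪ {x₃}
  {x₂, x₄, x₆}  = {x₂, x₆} ∪ {x₄}
  {x₂, x₅, x₆}  = X∖{x₁, x₃, x₄}
  {x₃, x₄, x₆}  = {x₃, x₄} ∪ {x₆}
  {x₄, x₅, x₆}  = {x₅, x₆} ∪ {x₄}
  {x₁, x₂, x₃, x₅}  = {x₁, x₂} ∪ {x₂, x₃, x₅}
  {x₁, x₃, x₄, x₆}  = {x₆} ∪ {x₁, x₃, x₄}
  {x₁, x₃, x₅, x₆}  = {x₁} ∪ {x₃, x₅, x₆}
  {x₂, x₃, x₄, x₆}  = {x₃, x₄} ∪ {x₂, x₆}
  (now 60)
Step 5: 4 new —
  {x₁, x₃, x₆}  = {x₁, x₆} ∪ {x₁, x₃}
  {x₂, x₄, x₅}  = {x₂, x₅} ∪ {x₄, x₅}
  {x₁, x₂, x₄, x₅}  = X∖{x₃, x₆}
  {x₂, x₄, x₅, x₆}  = X∖{x₁, x₃}
  (now 64)
Step 6: no new sets; the family is a σ-algebra.

Therefore σ(𝒜) = { {}, {x₁}, {x₂}, {x₃}, {x₄}, {x₅}, {x₆}, {x₁, x₂}, {x₁, x₃}, {x₁, x₄}, {x₁, x₅}, {x₁, x₆}, {x₂, x₃}, {x₂, x₄}, {x₂, x₅}, {x₂, x₆}, {x₃, x₄}, {x₃, x₅}, {x₃, x₆}, {x₄, x₅}, {x₄, x₆}, {x₅, x₆}, {x₁, x₂, x₃}, {x₁, x₂, x₄}, {x₁, x₂, x₅}, {x₁, x₂, x₆}, {x₁, x₃, x₄}, {x₁, x₃, x₅}, {x₁, x₃, x₆}, {x₁, x₄, x₅}, {x₁, x₄, x₆}, {x₁, x₅, x₆}, {x₂, x₃, x₄}, {x₂, x₃, x₅}, {x₂, x₃, x₆}, {x₂, x₄, x₅}, {x₂, x₄, x₆}, {x₂, x₅, x₆}, {x₃, x₄, x₅}, {x₃, x₄, x₆}, {x₃, x₅, x₆}, {x₄, x₅, x₆}, {x₁, x₂, x₃, x₄}, {x₁, x₂, x₃, x₅}, {x₁, x₂, x₃, x₆}, {x₁, x₂, x₄, x₅}, {x₁, x₂, x₄, x₆}, {x₁, x₂, x₅, x₆}, {x₁, x₃, x₄, x₅}, {x₁, x₃, x₄, x₆}, {x₁, x₃, x₅, x₆}, {x₁, x₄, x₅, x₆}, {x₂, x₃, x₄, x₅}, {x₂, x₃, x₄, x₆}, {x₂, x₃, x₅, x₆}, {x₂, x₄, x₅, x₆}, {x₃, x₄, x₅, x₆}, {x₁, x₂, x₃, x₄, x₅}, {x₁, x₂, x₃, x₄, x₆}, {x₁, x₂, x₃, x₅, x₆}, {x₁, x₂, x₄, x₅, x₆}, {x₁, x₃, x₄, x₅, x₆}, {x₂, x₃, x₄, x₅, x₆}, X } (|σ(𝒜)| = 64).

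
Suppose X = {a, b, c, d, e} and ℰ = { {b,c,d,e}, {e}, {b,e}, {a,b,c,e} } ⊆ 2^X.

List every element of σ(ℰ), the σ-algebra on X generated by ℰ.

Initial family (6 sets): { ∅, {e}, {b,e}, {a,b,c,e}, {b,c,d,e}, X }.
Step 1 adds 4:
  {a}  = {b,c,d,e}ᶜ
  {d}  = {a,b,c,e}ᶜ
  {a,c,d}  = {b,e}ᶜ
  {a,b,c,d}  = {e}ᶜ
Step 2: 6 new —
  {a,d}  = {d} ∪ {a}
  {a,e}  = {e} ∪ {a}
  {d,e}  = {e} ∪ {d}
  {a,b,e}  = {b,e} ∪ {a}
  {b,d,e}  = {b,e} ∪ {d}
  {a,c,d,e}  = {e} ∪ {a,c,d}
Step 3: 8 new —
  {b}  = {a,c,d,e}ᶜ
  {a,c}  = {b,d,e}ᶜ
  {c,d}  = {a,b,e}ᶜ
  {a,b,c}  = {d,e}ᶜ
  {a,d,e}  = {d,e} ∪ {a,d}
  {b,c,d}  = {a,e}ᶜ
  {b,c,e}  = {a,d}ᶜ
  {a,b,d,e}  = {d,e} ∪ {a,b,e}
Step 4: +7 →
  {c}  = {a,b,d,e}ᶜ
  {a,b}  = {b} ∪ {a}
  {b,c}  = {a,d,e}ᶜ
  {b,d}  = {b} ∪ {d}
  {a,b,d}  = {b} ∪ {a,d}
  {a,c,e}  = {e} ∪ {a,c}
  {c,d,e}  = {c,d} ∪ {e}
Step 5. New:
  {c,e}  = {a,b,d}ᶜ
After Step 6 the family is unchanged; done.

σ(ℰ) = { ∅, {a}, {b}, {c}, {d}, {e}, {a,b}, {a,c}, {a,d}, {a,e}, {b,c}, {b,d}, {b,e}, {c,d}, {c,e}, {d,e}, {a,b,c}, {a,b,d}, {a,b,e}, {a,c,d}, {a,c,e}, {a,d,e}, {b,c,d}, {b,c,e}, {b,d,e}, {c,d,e}, {a,b,c,d}, {a,b,c,e}, {a,b,d,e}, {a,c,d,e}, {b,c,d,e}, X }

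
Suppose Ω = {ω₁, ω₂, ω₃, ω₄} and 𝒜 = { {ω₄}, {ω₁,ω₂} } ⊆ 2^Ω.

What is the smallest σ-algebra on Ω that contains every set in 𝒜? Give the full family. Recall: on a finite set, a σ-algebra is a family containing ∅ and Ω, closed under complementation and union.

σ(𝒜) = { ∅, {ω₃}, {ω₄}, {ω₁,ω₂}, {ω₃,ω₄}, {ω₁,ω₂,ω₃}, {ω₁,ω₂,ω₄}, Ω }

Derivation:
Initial family (4 sets): { ∅, {ω₄}, {ω₁,ω₂}, Ω }.
Iteration 1 adds 3:
  {ω₃,ω₄}  = Ω∖{ω₁,ω₂}
  {ω₁,ω₂,ω₃}  = Ω∖{ω₄}
  {ω₁,ω₂,ω₄}  = {ω₁,ω₂} ∪ {ω₄}
Iteration 2: 1 new —
  {ω₃}  = Ω∖{ω₁,ω₂,ω₄}
Iteration 3: already closed under ᶜ and ∪.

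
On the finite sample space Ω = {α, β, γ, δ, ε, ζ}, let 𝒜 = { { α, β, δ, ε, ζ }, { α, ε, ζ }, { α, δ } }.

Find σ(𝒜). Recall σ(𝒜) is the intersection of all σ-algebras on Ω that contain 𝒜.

Initial family (5 sets): { ∅, { α, δ }, { α, ε, ζ }, { α, β, δ, ε, ζ }, Ω }.
Step 1: +4 →
  { γ }  = Ω∖{ α, β, δ, ε, ζ }
  { β, γ, δ }  = Ω∖{ α, ε, ζ }
  { α, δ, ε, ζ }  = { α, δ } ∪ { α, ε, ζ }
  { β, γ, ε, ζ }  = Ω∖{ α, δ }
  [9 total]
Step 2 adds 7:
  { β, γ }  = Ω∖{ α, δ, ε, ζ }
  { α, γ, δ }  = { γ } ∪ { α, δ }
  { α, β, γ, δ }  = { β, γ, δ } ∪ { α, δ }
  { α, γ, ε, ζ }  = { γ } ∪ { α, ε, ζ }
  { α, β, γ, ε, ζ }  = { α, ε, ζ } ∪ { β, γ, ε, ζ }
  { α, γ, δ, ε, ζ }  = { α, δ, ε, ζ } ∪ { γ }
  { β, γ, δ, ε, ζ }  = { β, γ, δ } ∪ { β, γ, ε, ζ }
  [16 total]
Step 3: 6 new —
  { α }  = Ω∖{ β, γ, δ, ε, ζ }
  { β }  = Ω∖{ α, γ, δ, ε, ζ }
  { δ }  = Ω∖{ α, β, γ, ε, ζ }
  { β, δ }  = Ω∖{ α, γ, ε, ζ }
  { ε, ζ }  = Ω∖{ α, β, γ, δ }
  { β, ε, ζ }  = Ω∖{ α, γ, δ }
  [22 total]
Step 4 adds 9:
  { α, β }  = { α } ∪ { β }
  { α, γ }  = { α } ∪ { γ }
  { γ, δ }  = { γ } ∪ { δ }
  { α, β, γ }  = { α } ∪ { β, γ }
  { α, β, δ }  = { α } ∪ { β, δ }
  { γ, ε, ζ }  = { ε, ζ } ∪ { γ }
  { δ, ε, ζ }  = { ε, ζ } ∪ { δ }
  { α, β, ε, ζ }  = { α } ∪ { β, ε, ζ }
  { β, δ, ε, ζ }  = { ε, ζ } ∪ { β, δ }
  [31 total]
Step 5 (1 new):
  { γ, δ, ε, ζ }  = Ω∖{ α, β }
  [32 total]
Step 6 adds nothing — fixpoint reached.

Therefore σ(𝒜) = { ∅, { α }, { β }, { γ }, { δ }, { α, β }, { α, γ }, { α, δ }, { β, γ }, { β, δ }, { γ, δ }, { ε, ζ }, { α, β, γ }, { α, β, δ }, { α, γ, δ }, { α, ε, ζ }, { β, γ, δ }, { β, ε, ζ }, { γ, ε, ζ }, { δ, ε, ζ }, { α, β, γ, δ }, { α, β, ε, ζ }, { α, γ, ε, ζ }, { α, δ, ε, ζ }, { β, γ, ε, ζ }, { β, δ, ε, ζ }, { γ, δ, ε, ζ }, { α, β, γ, ε, ζ }, { α, β, δ, ε, ζ }, { α, γ, δ, ε, ζ }, { β, γ, δ, ε, ζ }, Ω } (|σ(𝒜)| = 32).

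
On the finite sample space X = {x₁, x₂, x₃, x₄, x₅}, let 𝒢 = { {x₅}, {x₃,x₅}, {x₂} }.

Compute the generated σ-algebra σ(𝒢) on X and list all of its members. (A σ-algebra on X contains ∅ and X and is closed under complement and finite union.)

Initial family (5 sets): { {}, {x₂}, {x₅}, {x₃,x₅}, X }.
Iteration 1: 5 new —
  {x₂,x₅}  = {x₂} ∪ {x₅}
  {x₁,x₂,x₄}  = ᶜ of {x₃,x₅}
  {x₂,x₃,x₅}  = {x₃,x₅} ∪ {x₂}
  {x₁,x₂,x₃,x₄}  = ᶜ of {x₅}
  {x₁,x₃,x₄,x₅}  = ᶜ of {x₂}
  — 10 sets.
Iteration 2: +3 →
  {x₁,x₄}  = ᶜ of {x₂,x₃,x₅}
  {x₁,x₃,x₄}  = ᶜ of {x₂,x₅}
  {x₁,x₂,x₄,x₅}  = {x₂,x₅} ∪ {x₁,x₂,x₄}
  — 13 sets.
Iteration 3 (2 new):
  {x₃}  = ᶜ of {x₁,x₂,x₄,x₅}
  {x₁,x₄,x₅}  = {x₁,x₄} ∪ {x₅}
  — 15 sets.
Iteration 4: 1 new —
  {x₂,x₃}  = ᶜ of {x₁,x₄,x₅}
  — 16 sets.
Iteration 5: closed — nothing new.

Hence σ(𝒢) has 16 members: { {}, {x₂}, {x₃}, {x₅}, {x₁,x₄}, {x₂,x₃}, {x₂,x₅}, {x₃,x₅}, {x₁,x₂,x₄}, {x₁,x₃,x₄}, {x₁,x₄,x₅}, {x₂,x₃,x₅}, {x₁,x₂,x₃,x₄}, {x₁,x₂,x₄,x₅}, {x₁,x₃,x₄,x₅}, X }.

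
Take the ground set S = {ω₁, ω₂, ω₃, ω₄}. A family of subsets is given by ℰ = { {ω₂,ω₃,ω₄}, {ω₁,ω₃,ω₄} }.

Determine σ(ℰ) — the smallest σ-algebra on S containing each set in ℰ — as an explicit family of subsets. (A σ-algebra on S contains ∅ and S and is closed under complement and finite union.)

σ(ℰ) (8 sets): { {}, {ω₁}, {ω₂}, {ω₁,ω₂}, {ω₃,ω₄}, {ω₁,ω₃,ω₄}, {ω₂,ω₃,ω₄}, S }

Derivation:
Take S₀ = ℰ ∪ {∅, S} = { {}, {ω₁,ω₃,ω₄}, {ω₂,ω₃,ω₄}, S }.
Step 1 adds 2:
  {ω₁}  = S∖{ω₂,ω₃,ω₄}
  {ω₂}  = S∖{ω₁,ω₃,ω₄}
  |family| = 6
Step 2: 1 new —
  {ω₁,ω₂}  = {ω₂} ∪ {ω₁}
  |family| = 7
Step 3: +1 →
  {ω₃,ω₄}  = S∖{ω₁,ω₂}
  |family| = 8
Step 4 adds nothing — fixpoint reached.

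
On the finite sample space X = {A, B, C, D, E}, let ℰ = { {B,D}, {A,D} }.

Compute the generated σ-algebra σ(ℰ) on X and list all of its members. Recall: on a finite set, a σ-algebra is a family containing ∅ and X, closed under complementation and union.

Start: ℰ ∪ {∅, X} = { {}, {A,D}, {B,D}, X }.
Step 1. New:
  {A,B,D}  = {B,D} ∪ {A,D}
  {A,C,E}  = ᶜ of {B,D}
  {B,C,E}  = ᶜ of {A,D}
  [7 total]
Step 2. New:
  {C,E}  = ᶜ of {A,B,D}
  {A,B,C,E}  = {B,C,E} ∪ {A,C,E}
  {A,C,D,E}  = {A,D} ∪ {A,C,E}
  {B,C,D,E}  = {B,C,E} ∪ {B,D}
  [11 total]
Step 3 (3 new):
  {A}  = ᶜ of {B,C,D,E}
  {B}  = ᶜ of {A,C,D,E}
  {D}  = ᶜ of {A,B,C,E}
  [14 total]
Step 4 (2 new):
  {A,B}  = {B} ∪ {A}
  {C,D,E}  = {D} ∪ {C,E}
  [16 total]
Step 5: closed — nothing new.

|σ(ℰ)| = 16.  σ(ℰ) = { {}, {A}, {B}, {D}, {A,B}, {A,D}, {B,D}, {C,E}, {A,B,D}, {A,C,E}, {B,C,E}, {C,D,E}, {A,B,C,E}, {A,C,D,E}, {B,C,D,E}, X }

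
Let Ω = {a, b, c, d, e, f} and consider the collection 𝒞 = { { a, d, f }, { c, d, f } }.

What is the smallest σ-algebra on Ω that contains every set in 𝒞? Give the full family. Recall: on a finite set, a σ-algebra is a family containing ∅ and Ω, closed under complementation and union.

Start: 𝒞 ∪ {∅, Ω} = { ∅, { a, d, f }, { c, d, f }, Ω }.
Pass 1 (3 new):
  { a, b, e }  = ᶜ of { c, d, f }
  { b, c, e }  = ᶜ of { a, d, f }
  { a, c, d, f }  = { c, d, f } ∪ { a, d, f }
Pass 2: +4 →
  { b, e }  = ᶜ of { a, c, d, f }
  { a, b, c, e }  = { a, b, e } ∪ { b, c, e }
  { a, b, d, e, f }  = { a, b, e } ∪ { a, d, f }
  { b, c, d, e, f }  = { b, c, e } ∪ { c, d, f }
Pass 3: +3 →
  { a }  = ᶜ of { b, c, d, e, f }
  { c }  = ᶜ of { a, b, d, e, f }
  { d, f }  = ᶜ of { a, b, c, e }
Pass 4: 2 new —
  { a, c }  = { c } ∪ { a }
  { b, d, e, f }  = { b, e } ∪ { d, f }
After Pass 5 the family is unchanged; done.

Hence σ(𝒞) has 16 members: { ∅, { a }, { c }, { a, c }, { b, e }, { d, f }, { a, b, e }, { a, d, f }, { b, c, e }, { c, d, f }, { a, b, c, e }, { a, c, d, f }, { b, d, e, f }, { a, b, d, e, f }, { b, c, d, e, f }, Ω }.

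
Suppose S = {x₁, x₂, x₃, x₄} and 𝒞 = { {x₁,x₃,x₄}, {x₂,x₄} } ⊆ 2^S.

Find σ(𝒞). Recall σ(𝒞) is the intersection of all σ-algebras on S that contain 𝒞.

Begin from { {}, {x₂,x₄}, {x₁,x₃,x₄}, S } (that is, 𝒞 plus ∅ and S).
Round 1. New:
  {x₂}  = S∖{x₁,x₃,x₄}
  {x₁,x₃}  = S∖{x₂,x₄}
Round 2 (1 new):
  {x₁,x₂,x₃}  = {x₁,x₃} ∪ {x₂}
Round 3. New:
  {x₄}  = S∖{x₁,x₂,x₃}
Round 4: no new sets; the family is a σ-algebra.

Therefore σ(𝒞) = { {}, {x₂}, {x₄}, {x₁,x₃}, {x₂,x₄}, {x₁,x₂,x₃}, {x₁,x₃,x₄}, S } (|σ(𝒞)| = 8).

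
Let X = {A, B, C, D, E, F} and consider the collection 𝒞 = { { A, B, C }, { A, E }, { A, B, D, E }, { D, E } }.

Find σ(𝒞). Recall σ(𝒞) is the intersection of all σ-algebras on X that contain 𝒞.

Take S₀ = 𝒞 ∪ {∅, X} = { ∅, { A, E }, { D, E }, { A, B, C }, { A, B, D, E }, X }.
Round 1. New:
  { C, F }  = complement { A, B, D, E }
  { A, D, E }  = { D, E } ∪ { A, E }
  { D, E, F }  = complement { A, B, C }
  { A, B, C, E }  = { A, B, C } ∪ { A, E }
  { A, B, C, F }  = complement { D, E }
  { B, C, D, F }  = complement { A, E }
  { A, B, C, D, E }  = { D, E } ∪ { A, B, C }
Round 2 (11 new):
  { F }  = complement { A, B, C, D, E }
  { D, F }  = complement { A, B, C, E }
  { B, C, F }  = complement { A, D, E }
  { A, C, E, F }  = { C, F } ∪ { A, E }
  { A, D, E, F }  = { A, D, E } ∪ { D, E, F }
  { C, D, E, F }  = { D, E } ∪ { C, F }
  { A, B, C, D, F }  = { A, B, C } ∪ { B, C, D, F }
  { A, B, C, E, F }  = { A, B, C, F } ∪ { A, E }
  { A, B, D, E, F }  = { A, B, D, E } ∪ { D, E, F }
  { A, C, D, E, F }  = { A, D, E } ∪ { C, F }
  { B, C, D, E, F }  = { D, E } ∪ { B, C, D, F }
Round 3 adds 10:
  { A }  = complement { B, C, D, E, F }
  { B }  = complement { A, C, D, E, F }
  { C }  = complement { A, B, D, E, F }
  { D }  = complement { A, B, C, E, F }
  { E }  = complement { A, B, C, D, F }
  { A, B }  = complement { C, D, E, F }
  { B, C }  = complement { A, D, E, F }
  { B, D }  = complement { A, C, E, F }
  { A, E, F }  = { A, E } ∪ { F }
  { C, D, F }  = { D, F } ∪ { C, F }
Round 4 (28 new):
  { A, C }  = { A } ∪ { C }
  { A, D }  = { A } ∪ { D }
  { A, F }  = { A } ∪ { F }
  { B, E }  = { B } ∪ { E }
  { B, F }  = { B } ∪ { F }
  { C, D }  = { C } ∪ { D }
  { C, E }  = { E } ∪ { C }
  { E, F }  = { F } ∪ { E }
  { A, B, D }  = { A, B } ∪ { D }
  { A, B, E }  = complement { C, D, F }
  { A, B, F }  = { A, B } ∪ { F }
  { A, C, E }  = { C } ∪ { A, E }
  { A, C, F }  = { A } ∪ { C, F }
  { A, D, F }  = { A } ∪ { D, F }
  { B, C, D }  = complement { A, E, F }
  { B, C, E }  = { E } ∪ { B, C }
  { B, D, E }  = { B } ∪ { D, E }
  { B, D, F }  = { B } ∪ { D, F }
  { C, D, E }  = { D, E } ∪ { C }
  { C, E, F }  = { E } ∪ { C, F }
  { A, B, C, D }  = { A, B, C } ∪ { D }
  { A, B, D, F }  = { A, B } ∪ { D, F }
  { A, B, E, F }  = { A, B } ∪ { A, E, F }
  { A, C, D, E }  = { A, D, E } ∪ { C }
  { A, C, D, F }  = { A } ∪ { C, D, F }
  { B, C, D, E }  = { D, E } ∪ { B, C }
  { B, C, E, F }  = { B, C, F } ∪ { E }
  { B, D, E, F }  = { B } ∪ { D, E, F }
Round 5 (2 new):
  { A, C, D }  = { C, D } ∪ { A, D }
  { B, E, F }  = { B, E } ∪ { E, F }
Round 6: no new sets; the family is a σ-algebra.

|σ(𝒞)| = 64.  σ(𝒞) = { ∅, { A }, { B }, { C }, { D }, { E }, { F }, { A, B }, { A, C }, { A, D }, { A, E }, { A, F }, { B, C }, { B, D }, { B, E }, { B, F }, { C, D }, { C, E }, { C, F }, { D, E }, { D, F }, { E, F }, { A, B, C }, { A, B, D }, { A, B, E }, { A, B, F }, { A, C, D }, { A, C, E }, { A, C, F }, { A, D, E }, { A, D, F }, { A, E, F }, { B, C, D }, { B, C, E }, { B, C, F }, { B, D, E }, { B, D, F }, { B, E, F }, { C, D, E }, { C, D, F }, { C, E, F }, { D, E, F }, { A, B, C, D }, { A, B, C, E }, { A, B, C, F }, { A, B, D, E }, { A, B, D, F }, { A, B, E, F }, { A, C, D, E }, { A, C, D, F }, { A, C, E, F }, { A, D, E, F }, { B, C, D, E }, { B, C, D, F }, { B, C, E, F }, { B, D, E, F }, { C, D, E, F }, { A, B, C, D, E }, { A, B, C, D, F }, { A, B, C, E, F }, { A, B, D, E, F }, { A, C, D, E, F }, { B, C, D, E, F }, X }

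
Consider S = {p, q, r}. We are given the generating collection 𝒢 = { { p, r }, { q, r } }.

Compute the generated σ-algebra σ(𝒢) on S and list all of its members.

Take S₀ = 𝒢 ∪ {∅, S} = { {}, { p, r }, { q, r }, S }.
Iteration 1. New:
  { p }  = { q, r }ᶜ
  { q }  = { p, r }ᶜ
Iteration 2: +1 →
  { p, q }  = { q } ∪ { p }
Iteration 3. New:
  { r }  = { p, q }ᶜ
After Iteration 4 the family is unchanged; done.

σ(𝒢) = { {}, { p }, { q }, { r }, { p, q }, { p, r }, { q, r }, S }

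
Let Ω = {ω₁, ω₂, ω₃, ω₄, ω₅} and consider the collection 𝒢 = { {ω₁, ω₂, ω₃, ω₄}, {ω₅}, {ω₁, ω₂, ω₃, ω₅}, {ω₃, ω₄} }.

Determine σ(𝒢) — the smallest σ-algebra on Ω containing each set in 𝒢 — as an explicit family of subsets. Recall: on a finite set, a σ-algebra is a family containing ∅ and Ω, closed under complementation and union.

Answer: σ(𝒢) = { ∅, {ω₃}, {ω₄}, {ω₅}, {ω₁, ω₂}, {ω₃, ω₄}, {ω₃, ω₅}, {ω₄, ω₅}, {ω₁, ω₂, ω₃}, {ω₁, ω₂, ω₄}, {ω₁, ω₂, ω₅}, {ω₃, ω₄, ω₅}, {ω₁, ω₂, ω₃, ω₄}, {ω₁, ω₂, ω₃, ω₅}, {ω₁, ω₂, ω₄, ω₅}, Ω }

Check:
Seed the family with 𝒢 together with ∅ and Ω: { ∅, {ω₅}, {ω₃, ω₄}, {ω₁, ω₂, ω₃, ω₄}, {ω₁, ω₂, ω₃, ω₅}, Ω }.
Iteration 1: +3 →
  {ω₄}  = complement {ω₁, ω₂, ω₃, ω₅}
  {ω₁, ω₂, ω₅}  = complement {ω₃, ω₄}
  {ω₃, ω₄, ω₅}  = {ω₃, ω₄} ∪ {ω₅}
Iteration 2 (3 new):
  {ω₁, ω₂}  = complement {ω₃, ω₄, ω₅}
  {ω₄, ω₅}  = {ω₅} ∪ {ω₄}
  {ω₁, ω₂, ω₄, ω₅}  = {ω₁, ω₂, ω₅} ∪ {ω₄}
Iteration 3 adds 3:
  {ω₃}  = complement {ω₁, ω₂, ω₄, ω₅}
  {ω₁, ω₂, ω₃}  = complement {ω₄, ω₅}
  {ω₁, ω₂, ω₄}  = {ω₁, ω₂} ∪ {ω₄}
Iteration 4 adds 1:
  {ω₃, ω₅}  = complement {ω₁, ω₂, ω₄}
Iteration 5: no new sets; the family is a σ-algebra.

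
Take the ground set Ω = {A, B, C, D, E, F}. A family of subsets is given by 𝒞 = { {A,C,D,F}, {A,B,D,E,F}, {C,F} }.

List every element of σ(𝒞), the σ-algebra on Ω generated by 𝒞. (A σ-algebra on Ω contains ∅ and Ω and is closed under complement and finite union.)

Initial family (5 sets): { {}, {C,F}, {A,C,D,F}, {A,B,D,E,F}, Ω }.
Step 1: 3 new —
  {C}  = complement {A,B,D,E,F}
  {B,E}  = complement {A,C,D,F}
  {A,B,D,E}  = complement {C,F}
Step 2 adds 3:
  {B,C,E}  = {C} ∪ {B,E}
  {B,C,E,F}  = {B,E} ∪ {C,F}
  {A,B,C,D,E}  = {C} ∪ {A,B,D,E}
Step 3: 3 new —
  {F}  = complement {A,B,C,D,E}
  {A,D}  = complement {B,C,E,F}
  {A,D,F}  = complement {B,C,E}
Step 4: +2 →
  {A,C,D}  = {C} ∪ {A,D}
  {B,E,F}  = {B,E} ∪ {F}
After Step 5 the family is unchanged; done.

Hence σ(𝒞) has 16 members: { {}, {C}, {F}, {A,D}, {B,E}, {C,F}, {A,C,D}, {A,D,F}, {B,C,E}, {B,E,F}, {A,B,D,E}, {A,C,D,F}, {B,C,E,F}, {A,B,C,D,E}, {A,B,D,E,F}, Ω }.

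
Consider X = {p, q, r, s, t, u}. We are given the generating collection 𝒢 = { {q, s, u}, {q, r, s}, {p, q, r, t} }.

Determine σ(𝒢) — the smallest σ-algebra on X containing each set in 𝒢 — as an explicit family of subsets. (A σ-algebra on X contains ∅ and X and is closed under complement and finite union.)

Initial family (5 sets): { {}, {q, r, s}, {q, s, u}, {p, q, r, t}, X }.
Iteration 1 adds 5:
  {s, u}  = ᶜ of {p, q, r, t}
  {p, r, t}  = ᶜ of {q, s, u}
  {p, t, u}  = ᶜ of {q, r, s}
  {q, r, s, u}  = {q, s, u} ∪ {q, r, s}
  {p, q, r, s, t}  = {q, r, s} ∪ {p, q, r, t}
Iteration 2 (7 new):
  {u}  = ᶜ of {p, q, r, s, t}
  {p, t}  = ᶜ of {q, r, s, u}
  {p, r, t, u}  = {p, r, t} ∪ {p, t, u}
  {p, s, t, u}  = {p, t, u} ∪ {s, u}
  {p, q, r, t, u}  = {p, t, u} ∪ {p, q, r, t}
  {p, q, s, t, u}  = {q, s, u} ∪ {p, t, u}
  {p, r, s, t, u}  = {p, r, t} ∪ {s, u}
Iteration 3 adds 5:
  {q}  = ᶜ of {p, r, s, t, u}
  {r}  = ᶜ of {p, q, s, t, u}
  {s}  = ᶜ of {p, q, r, t, u}
  {q, r}  = ᶜ of {p, s, t, u}
  {q, s}  = ᶜ of {p, r, t, u}
Iteration 4: +10 →
  {q, u}  = {q} ∪ {u}
  {r, s}  = {r} ∪ {s}
  {r, u}  = {u} ∪ {r}
  {p, q, t}  = {q} ∪ {p, t}
  {p, s, t}  = {p, t} ∪ {s}
  {q, r, u}  = {u} ∪ {q, r}
  {r, s, u}  = {r} ∪ {s, u}
  {p, q, s, t}  = {p, t} ∪ {q, s}
  {p, q, t, u}  = {q} ∪ {p, t, u}
  {p, r, s, t}  = {p, r, t} ∪ {s}
Iteration 5: already closed under ᶜ and ∪.

Hence σ(𝒢) has 32 members: { {}, {q}, {r}, {s}, {u}, {p, t}, {q, r}, {q, s}, {q, u}, {r, s}, {r, u}, {s, u}, {p, q, t}, {p, r, t}, {p, s, t}, {p, t, u}, {q, r, s}, {q, r, u}, {q, s, u}, {r, s, u}, {p, q, r, t}, {p, q, s, t}, {p, q, t, u}, {p, r, s, t}, {p, r, t, u}, {p, s, t, u}, {q, r, s, u}, {p, q, r, s, t}, {p, q, r, t, u}, {p, q, s, t, u}, {p, r, s, t, u}, X }.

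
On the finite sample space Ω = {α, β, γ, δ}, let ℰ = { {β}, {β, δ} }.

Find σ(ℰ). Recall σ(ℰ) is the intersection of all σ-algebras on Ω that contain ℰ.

Start: ℰ ∪ {∅, Ω} = { {}, {β}, {β, δ}, Ω }.
Pass 1 (2 new):
  {α, γ}  = complement {β, δ}
  {α, γ, δ}  = complement {β}
Pass 2: 1 new —
  {α, β, γ}  = {α, γ} ∪ {β}
Pass 3: +1 →
  {δ}  = complement {α, β, γ}
Pass 4: stable.

σ(ℰ) = { {}, {β}, {δ}, {α, γ}, {β, δ}, {α, β, γ}, {α, γ, δ}, Ω }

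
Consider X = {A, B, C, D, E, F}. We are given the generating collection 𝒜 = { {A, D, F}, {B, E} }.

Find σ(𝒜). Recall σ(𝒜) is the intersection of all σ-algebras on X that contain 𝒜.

Seed the family with 𝒜 together with ∅ and X: { ∅, {B, E}, {A, D, F}, X }.
Pass 1 (3 new):
  {B, C, E}  = {A, D, F}ᶜ
  {A, C, D, F}  = {B, E}ᶜ
  {A, B, D, E, F}  = {B, E} ∪ {A, D, F}
  [7 total]
Pass 2 (1 new):
  {C}  = {A, B, D, E, F}ᶜ
  [8 total]
Pass 3: closed — nothing new.

|σ(𝒜)| = 8.  σ(𝒜) = { ∅, {C}, {B, E}, {A, D, F}, {B, C, E}, {A, C, D, F}, {A, B, D, E, F}, X }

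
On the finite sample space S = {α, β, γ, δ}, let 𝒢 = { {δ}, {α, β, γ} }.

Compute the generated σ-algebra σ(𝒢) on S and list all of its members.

Start: 𝒢 ∪ {∅, S} = { {}, {δ}, {α, β, γ}, S }.
Pass 1: closed — nothing new.

Hence σ(𝒢) has 4 members: { {}, {δ}, {α, β, γ}, S }.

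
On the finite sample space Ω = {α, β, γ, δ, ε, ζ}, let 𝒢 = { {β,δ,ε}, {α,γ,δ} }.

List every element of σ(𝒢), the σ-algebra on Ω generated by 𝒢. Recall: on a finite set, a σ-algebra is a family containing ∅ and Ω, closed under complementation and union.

Initial family (4 sets): { ∅, {α,γ,δ}, {β,δ,ε}, Ω }.
Round 1. New:
  {α,γ,ζ}  = Ω∖{β,δ,ε}
  {β,ε,ζ}  = Ω∖{α,γ,δ}
  {α,β,γ,δ,ε}  = {α,γ,δ} ∪ {β,δ,ε}
  — 7 sets.
Round 2: 4 new —
  {ζ}  = Ω∖{α,β,γ,δ,ε}
  {α,γ,δ,ζ}  = {α,γ,δ} ∪ {α,γ,ζ}
  {β,δ,ε,ζ}  = {β,ε,ζ} ∪ {β,δ,ε}
  {α,β,γ,ε,ζ}  = {α,γ,ζ} ∪ {β,ε,ζ}
  — 11 sets.
Round 3. New:
  {δ}  = Ω∖{α,β,γ,ε,ζ}
  {α,γ}  = Ω∖{β,δ,ε,ζ}
  {β,ε}  = Ω∖{α,γ,δ,ζ}
  — 14 sets.
Round 4: 2 new —
  {δ,ζ}  = {δ} ∪ {ζ}
  {α,β,γ,ε}  = {β,ε} ∪ {α,γ}
  — 16 sets.
Round 5 adds nothing — fixpoint reached.

|σ(𝒢)| = 16.  σ(𝒢) = { ∅, {δ}, {ζ}, {α,γ}, {β,ε}, {δ,ζ}, {α,γ,δ}, {α,γ,ζ}, {β,δ,ε}, {β,ε,ζ}, {α,β,γ,ε}, {α,γ,δ,ζ}, {β,δ,ε,ζ}, {α,β,γ,δ,ε}, {α,β,γ,ε,ζ}, Ω }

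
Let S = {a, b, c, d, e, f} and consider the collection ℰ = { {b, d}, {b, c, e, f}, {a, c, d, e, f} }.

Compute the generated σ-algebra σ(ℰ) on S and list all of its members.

Answer: σ(ℰ) = { {}, {a}, {b}, {d}, {a, b}, {a, d}, {b, d}, {a, b, d}, {c, e, f}, {a, c, e, f}, {b, c, e, f}, {c, d, e, f}, {a, b, c, e, f}, {a, c, d, e, f}, {b, c, d, e, f}, S }

Trace:
Take S₀ = ℰ ∪ {∅, S} = { {}, {b, d}, {b, c, e, f}, {a, c, d, e, f}, S }.
Iteration 1 (4 new):
  {b}  = complement {a, c, d, e, f}
  {a, d}  = complement {b, c, e, f}
  {a, c, e, f}  = complement {b, d}
  {b, c, d, e, f}  = {b, d} ∪ {b, c, e, f}
  |family| = 9
Iteration 2: 3 new —
  {a}  = complement {b, c, d, e, f}
  {a, b, d}  = {b} ∪ {a, d}
  {a, b, c, e, f}  = {a, c, e, f} ∪ {b}
  |family| = 12
Iteration 3. New:
  {d}  = complement {a, b, c, e, f}
  {a, b}  = {b} ∪ {a}
  {c, e, f}  = complement {a, b, d}
  |family| = 15
Iteration 4: +1 →
  {c, d, e, f}  = complement {a, b}
  |family| = 16
Iteration 5: no new sets; the family is a σ-algebra.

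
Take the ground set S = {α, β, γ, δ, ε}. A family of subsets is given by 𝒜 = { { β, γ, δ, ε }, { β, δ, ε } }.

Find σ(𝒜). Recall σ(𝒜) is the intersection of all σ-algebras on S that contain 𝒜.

σ(𝒜) = { ∅, { α }, { γ }, { α, γ }, { β, δ, ε }, { α, β, δ, ε }, { β, γ, δ, ε }, S }

Trace:
Begin from { ∅, { β, δ, ε }, { β, γ, δ, ε }, S } (that is, 𝒜 plus ∅ and S).
Iteration 1 adds 2:
  { α }  = S∖{ β, γ, δ, ε }
  { α, γ }  = S∖{ β, δ, ε }
Iteration 2: +1 →
  { α, β, δ, ε }  = { β, δ, ε } ∪ { α }
Iteration 3. New:
  { γ }  = S∖{ α, β, δ, ε }
Iteration 4: already closed under ᶜ and ∪.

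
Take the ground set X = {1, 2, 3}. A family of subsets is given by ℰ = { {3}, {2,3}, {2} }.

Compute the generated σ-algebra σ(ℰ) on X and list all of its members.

Initial family (5 sets): { {}, {2}, {3}, {2,3}, X }.
Iteration 1 (3 new):
  {1}  = X∖{2,3}
  {1,2}  = X∖{3}
  {1,3}  = X∖{2}
  — 8 sets.
Iteration 2: closed — nothing new.

|σ(ℰ)| = 8.  σ(ℰ) = { {}, {1}, {2}, {3}, {1,2}, {1,3}, {2,3}, X }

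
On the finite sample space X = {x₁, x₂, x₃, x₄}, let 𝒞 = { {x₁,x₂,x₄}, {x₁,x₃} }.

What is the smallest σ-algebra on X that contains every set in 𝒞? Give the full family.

σ(𝒞) (8 sets): { {}, {x₁}, {x₃}, {x₁,x₃}, {x₂,x₄}, {x₁,x₂,x₄}, {x₂,x₃,x₄}, X }

Check:
Take S₀ = 𝒞 ∪ {∅, X} = { {}, {x₁,x₃}, {x₁,x₂,x₄}, X }.
Iteration 1: 2 new —
  {x₃}  = {x₁,x₂,x₄}ᶜ
  {x₂,x₄}  = {x₁,x₃}ᶜ
Iteration 2 (1 new):
  {x₂,x₃,x₄}  = {x₃} ∪ {x₂,x₄}
Iteration 3 adds 1:
  {x₁}  = {x₂,x₃,x₄}ᶜ
After Iteration 4 the family is unchanged; done.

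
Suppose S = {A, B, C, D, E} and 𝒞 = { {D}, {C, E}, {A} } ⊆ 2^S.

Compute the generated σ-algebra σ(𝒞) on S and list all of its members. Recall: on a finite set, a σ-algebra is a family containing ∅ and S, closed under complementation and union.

Start: 𝒞 ∪ {∅, S} = { {}, {A}, {D}, {C, E}, S }.
Round 1 adds 6:
  {A, D}  = {D} ∪ {A}
  {A, B, D}  = {C, E}ᶜ
  {A, C, E}  = {C, E} ∪ {A}
  {C, D, E}  = {D} ∪ {C, E}
  {A, B, C, E}  = {D}ᶜ
  {B, C, D, E}  = {A}ᶜ
Round 2 adds 4:
  {A, B}  = {C, D, E}ᶜ
  {B, D}  = {A, C, E}ᶜ
  {B, C, E}  = {A, D}ᶜ
  {A, C, D, E}  = {C, D, E} ∪ {A, C, E}
Round 3. New:
  {B}  = {A, C, D, E}ᶜ
Round 4: already closed under ᶜ and ∪.

|σ(𝒞)| = 16.  σ(𝒞) = { {}, {A}, {B}, {D}, {A, B}, {A, D}, {B, D}, {C, E}, {A, B, D}, {A, C, E}, {B, C, E}, {C, D, E}, {A, B, C, E}, {A, C, D, E}, {B, C, D, E}, S }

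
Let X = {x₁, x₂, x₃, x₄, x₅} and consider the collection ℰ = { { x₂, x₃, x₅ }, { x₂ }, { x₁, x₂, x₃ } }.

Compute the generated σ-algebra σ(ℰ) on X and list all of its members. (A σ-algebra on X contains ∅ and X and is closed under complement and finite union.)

Start: ℰ ∪ {∅, X} = { {  }, { x₂ }, { x₁, x₂, x₃ }, { x₂, x₃, x₅ }, X }.
Iteration 1 adds 4:
  { x₁, x₄ }  = complement { x₂, x₃, x₅ }
  { x₄, x₅ }  = complement { x₁, x₂, x₃ }
  { x₁, x₂, x₃, x₅ }  = { x₂, x₃, x₅ } ∪ { x₁, x₂, x₃ }
  { x₁, x₃, x₄, x₅ }  = complement { x₂ }
  — 9 sets.
Iteration 2 adds 6:
  { x₄ }  = complement { x₁, x₂, x₃, x₅ }
  { x₁, x₂, x₄ }  = { x₂ } ∪ { x₁, x₄ }
  { x₁, x₄, x₅ }  = { x₄, x₅ } ∪ { x₁, x₄ }
  { x₂, x₄, x₅ }  = { x₂ } ∪ { x₄, x₅ }
  { x₁, x₂, x₃, x₄ }  = { x₁, x₂, x₃ } ∪ { x₁, x₄ }
  { x₂, x₃, x₄, x₅ }  = { x₄, x₅ } ∪ { x₂, x₃, x₅ }
  — 15 sets.
Iteration 3 adds 7:
  { x₁ }  = complement { x₂, x₃, x₄, x₅ }
  { x₅ }  = complement { x₁, x₂, x₃, x₄ }
  { x₁, x₃ }  = complement { x₂, x₄, x₅ }
  { x₂, x₃ }  = complement { x₁, x₄, x₅ }
  { x₂, x₄ }  = { x₄ } ∪ { x₂ }
  { x₃, x₅ }  = complement { x₁, x₂, x₄ }
  { x₁, x₂, x₄, x₅ }  = { x₄, x₅ } ∪ { x₁, x₂, x₄ }
  — 22 sets.
Iteration 4. New:
  { x₃ }  = complement { x₁, x₂, x₄, x₅ }
  { x₁, x₂ }  = { x₂ } ∪ { x₁ }
  { x₁, x₅ }  = { x₅ } ∪ { x₁ }
  { x₂, x₅ }  = { x₂ } ∪ { x₅ }
  { x₁, x₃, x₄ }  = { x₁, x₄ } ∪ { x₁, x₃ }
  { x₁, x₃, x₅ }  = complement { x₂, x₄ }
  { x₂, x₃, x₄ }  = { x₂, x₄ } ∪ { x₂, x₃ }
  { x₃, x₄, x₅ }  = { x₄, x₅ } ∪ { x₃, x₅ }
  — 30 sets.
Iteration 5 adds 2:
  { x₃, x₄ }  = { x₃ } ∪ { x₄ }
  { x₁, x₂, x₅ }  = { x₂, x₅ } ∪ { x₁, x₂ }
  — 32 sets.
Iteration 6: already closed under ᶜ and ∪.

Therefore σ(ℰ) = { {  }, { x₁ }, { x₂ }, { x₃ }, { x₄ }, { x₅ }, { x₁, x₂ }, { x₁, x₃ }, { x₁, x₄ }, { x₁, x₅ }, { x₂, x₃ }, { x₂, x₄ }, { x₂, x₅ }, { x₃, x₄ }, { x₃, x₅ }, { x₄, x₅ }, { x₁, x₂, x₃ }, { x₁, x₂, x₄ }, { x₁, x₂, x₅ }, { x₁, x₃, x₄ }, { x₁, x₃, x₅ }, { x₁, x₄, x₅ }, { x₂, x₃, x₄ }, { x₂, x₃, x₅ }, { x₂, x₄, x₅ }, { x₃, x₄, x₅ }, { x₁, x₂, x₃, x₄ }, { x₁, x₂, x₃, x₅ }, { x₁, x₂, x₄, x₅ }, { x₁, x₃, x₄, x₅ }, { x₂, x₃, x₄, x₅ }, X } (|σ(ℰ)| = 32).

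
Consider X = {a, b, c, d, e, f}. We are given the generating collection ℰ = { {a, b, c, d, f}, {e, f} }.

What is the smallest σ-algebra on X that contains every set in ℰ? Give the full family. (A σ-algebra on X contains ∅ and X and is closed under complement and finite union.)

Initial family (4 sets): { {}, {e, f}, {a, b, c, d, f}, X }.
Iteration 1 (2 new):
  {e}  = ᶜ of {a, b, c, d, f}
  {a, b, c, d}  = ᶜ of {e, f}
  [6 total]
Iteration 2 (1 new):
  {a, b, c, d, e}  = {a, b, c, d} ∪ {e}
  [7 total]
Iteration 3: 1 new —
  {f}  = ᶜ of {a, b, c, d, e}
  [8 total]
Iteration 4: stable.

|σ(ℰ)| = 8.  σ(ℰ) = { {}, {e}, {f}, {e, f}, {a, b, c, d}, {a, b, c, d, e}, {a, b, c, d, f}, X }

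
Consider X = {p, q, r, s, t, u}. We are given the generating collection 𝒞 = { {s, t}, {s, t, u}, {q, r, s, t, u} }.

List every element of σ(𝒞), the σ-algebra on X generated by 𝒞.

Answer: σ(𝒞) = { ∅, {p}, {u}, {p, u}, {q, r}, {s, t}, {p, q, r}, {p, s, t}, {q, r, u}, {s, t, u}, {p, q, r, u}, {p, s, t, u}, {q, r, s, t}, {p, q, r, s, t}, {q, r, s, t, u}, X }

Derivation:
Begin from { ∅, {s, t}, {s, t, u}, {q, r, s, t, u}, X } (that is, 𝒞 plus ∅ and X).
Round 1: 3 new —
  {p}  = complement {q, r, s, t, u}
  {p, q, r}  = complement {s, t, u}
  {p, q, r, u}  = complement {s, t}
  |family| = 8
Round 2 (3 new):
  {p, s, t}  = {s, t} ∪ {p}
  {p, s, t, u}  = {s, t, u} ∪ {p}
  {p, q, r, s, t}  = {s, t} ∪ {p, q, r}
  |family| = 11
Round 3. New:
  {u}  = complement {p, q, r, s, t}
  {q, r}  = complement {p, s, t, u}
  {q, r, u}  = complement {p, s, t}
  |family| = 14
Round 4 (2 new):
  {p, u}  = {p} ∪ {u}
  {q, r, s, t}  = {s, t} ∪ {q, r}
  |family| = 16
Round 5: stable.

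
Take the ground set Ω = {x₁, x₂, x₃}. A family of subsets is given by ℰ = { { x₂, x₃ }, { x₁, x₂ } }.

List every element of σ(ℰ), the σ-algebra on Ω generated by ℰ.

σ(ℰ) = { ∅, { x₁ }, { x₂ }, { x₃ }, { x₁, x₂ }, { x₁, x₃ }, { x₂, x₃ }, Ω }

Derivation:
Seed the family with ℰ together with ∅ and Ω: { ∅, { x₁, x₂ }, { x₂, x₃ }, Ω }.
Pass 1: +2 →
  { x₁ }  = complement { x₂, x₃ }
  { x₃ }  = complement { x₁, x₂ }
  — 6 sets.
Pass 2 adds 1:
  { x₁, x₃ }  = { x₃ } ∪ { x₁ }
  — 7 sets.
Pass 3: +1 →
  { x₂ }  = complement { x₁, x₃ }
  — 8 sets.
Pass 4: closed — nothing new.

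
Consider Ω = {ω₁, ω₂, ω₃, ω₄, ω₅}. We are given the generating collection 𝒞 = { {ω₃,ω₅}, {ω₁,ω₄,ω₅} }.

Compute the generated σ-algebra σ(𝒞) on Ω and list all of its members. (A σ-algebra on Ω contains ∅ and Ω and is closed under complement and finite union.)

Answer: σ(𝒞) = { ∅, {ω₂}, {ω₃}, {ω₅}, {ω₁,ω₄}, {ω₂,ω₃}, {ω₂,ω₅}, {ω₃,ω₅}, {ω₁,ω₂,ω₄}, {ω₁,ω₃,ω₄}, {ω₁,ω₄,ω₅}, {ω₂,ω₃,ω₅}, {ω₁,ω₂,ω₃,ω₄}, {ω₁,ω₂,ω₄,ω₅}, {ω₁,ω₃,ω₄,ω₅}, Ω }

Working:
Seed the family with 𝒞 together with ∅ and Ω: { ∅, {ω₃,ω₅}, {ω₁,ω₄,ω₅}, Ω }.
Pass 1 (3 new):
  {ω₂,ω₃}  = Ω∖{ω₁,ω₄,ω₅}
  {ω₁,ω₂,ω₄}  = Ω∖{ω₃,ω₅}
  {ω₁,ω₃,ω₄,ω₅}  = {ω₃,ω₅} ∪ {ω₁,ω₄,ω₅}
Pass 2: +4 →
  {ω₂}  = Ω∖{ω₁,ω₃,ω₄,ω₅}
  {ω₂,ω₃,ω₅}  = {ω₂,ω₃} ∪ {ω₃,ω₅}
  {ω₁,ω₂,ω₃,ω₄}  = {ω₂,ω₃} ∪ {ω₁,ω₂,ω₄}
  {ω₁,ω₂,ω₄,ω₅}  = {ω₁,ω₄,ω₅} ∪ {ω₁,ω₂,ω₄}
Pass 3: +3 →
  {ω₃}  = Ω∖{ω₁,ω₂,ω₄,ω₅}
  {ω₅}  = Ω∖{ω₁,ω₂,ω₃,ω₄}
  {ω₁,ω₄}  = Ω∖{ω₂,ω₃,ω₅}
Pass 4: 2 new —
  {ω₂,ω₅}  = {ω₂} ∪ {ω₅}
  {ω₁,ω₃,ω₄}  = {ω₃} ∪ {ω₁,ω₄}
Pass 5: stable.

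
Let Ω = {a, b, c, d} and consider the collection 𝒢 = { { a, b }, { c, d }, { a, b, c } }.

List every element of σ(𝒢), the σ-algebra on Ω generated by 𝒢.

Answer: σ(𝒢) = { {}, { c }, { d }, { a, b }, { c, d }, { a, b, c }, { a, b, d }, Ω }

Derivation:
Initial family (5 sets): { {}, { a, b }, { c, d }, { a, b, c }, Ω }.
Iteration 1. New:
  { d }  = Ω∖{ a, b, c }
  — 6 sets.
Iteration 2: +1 →
  { a, b, d }  = { d } ∪ { a, b }
  — 7 sets.
Iteration 3. New:
  { c }  = Ω∖{ a, b, d }
  — 8 sets.
Iteration 4 adds nothing — fixpoint reached.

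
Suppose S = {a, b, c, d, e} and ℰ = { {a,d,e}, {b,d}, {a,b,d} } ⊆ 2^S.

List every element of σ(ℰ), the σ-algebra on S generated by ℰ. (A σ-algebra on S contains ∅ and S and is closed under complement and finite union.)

Begin from { ∅, {b,d}, {a,b,d}, {a,d,e}, S } (that is, ℰ plus ∅ and S).
Step 1 (4 new):
  {b,c}  = ᶜ of {a,d,e}
  {c,e}  = ᶜ of {a,b,d}
  {a,c,e}  = ᶜ of {b,d}
  {a,b,d,e}  = {a,d,e} ∪ {b,d}
  (now 9)
Step 2: +7 →
  {c}  = ᶜ of {a,b,d,e}
  {b,c,d}  = {b,c} ∪ {b,d}
  {b,c,e}  = {b,c} ∪ {c,e}
  {a,b,c,d}  = {a,b,d} ∪ {b,c}
  {a,b,c,e}  = {a,c,e} ∪ {b,c}
  {a,c,d,e}  = {a,d,e} ∪ {a,c,e}
  {b,c,d,e}  = {c,e} ∪ {b,d}
  (now 16)
Step 3: +6 →
  {a}  = ᶜ of {b,c,d,e}
  {b}  = ᶜ of {a,c,d,e}
  {d}  = ᶜ of {a,b,c,e}
  {e}  = ᶜ of {a,b,c,d}
  {a,d}  = ᶜ of {b,c,e}
  {a,e}  = ᶜ of {b,c,d}
  (now 22)
Step 4: 10 new —
  {a,b}  = {b} ∪ {a}
  {a,c}  = {c} ∪ {a}
  {b,e}  = {b} ∪ {e}
  {c,d}  = {c} ∪ {d}
  {d,e}  = {e} ∪ {d}
  {a,b,c}  = {b,c} ∪ {a}
  {a,b,e}  = {b} ∪ {a,e}
  {a,c,d}  = {c} ∪ {a,d}
  {b,d,e}  = {e} ∪ {b,d}
  {c,d,e}  = {d} ∪ {c,e}
  (now 32)
Step 5 adds nothing — fixpoint reached.

Therefore σ(ℰ) = { ∅, {a}, {b}, {c}, {d}, {e}, {a,b}, {a,c}, {a,d}, {a,e}, {b,c}, {b,d}, {b,e}, {c,d}, {c,e}, {d,e}, {a,b,c}, {a,b,d}, {a,b,e}, {a,c,d}, {a,c,e}, {a,d,e}, {b,c,d}, {b,c,e}, {b,d,e}, {c,d,e}, {a,b,c,d}, {a,b,c,e}, {a,b,d,e}, {a,c,d,e}, {b,c,d,e}, S } (|σ(ℰ)| = 32).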